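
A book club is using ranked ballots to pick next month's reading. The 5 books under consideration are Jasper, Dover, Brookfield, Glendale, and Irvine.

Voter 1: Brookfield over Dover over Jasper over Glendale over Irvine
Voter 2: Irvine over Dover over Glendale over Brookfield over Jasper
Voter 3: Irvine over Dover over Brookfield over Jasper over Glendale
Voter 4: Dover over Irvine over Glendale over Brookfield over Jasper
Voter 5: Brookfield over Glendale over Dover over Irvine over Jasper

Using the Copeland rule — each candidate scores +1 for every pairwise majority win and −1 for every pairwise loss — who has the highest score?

Pairwise results:
  Jasper vs Dover: Dover wins 5–0.
  Jasper vs Brookfield: Brookfield wins 5–0.
  Jasper vs Glendale: Glendale wins 3–2.
  Jasper vs Irvine: Irvine wins 4–1.
  Dover vs Brookfield: Dover wins 3–2.
  Dover vs Glendale: Dover wins 4–1.
  Dover vs Irvine: Dover wins 3–2.
  Brookfield vs Glendale: Brookfield wins 3–2.
  Brookfield vs Irvine: Irvine wins 3–2.
  Glendale vs Irvine: Irvine wins 3–2.
Copeland scores (wins − losses):
  Jasper: 0 − 4 = -4
  Dover: 4 − 0 = 4
  Brookfield: 2 − 2 = 0
  Glendale: 1 − 3 = -2
  Irvine: 3 − 1 = 2
Dover has the best Copeland score.

Dover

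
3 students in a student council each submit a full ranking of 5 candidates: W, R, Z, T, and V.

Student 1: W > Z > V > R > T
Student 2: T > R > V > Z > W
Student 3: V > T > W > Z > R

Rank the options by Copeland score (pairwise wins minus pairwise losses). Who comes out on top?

V

Pairwise results:
  W vs R: W wins 2–1.
  W vs Z: W wins 2–1.
  W vs T: T wins 2–1.
  W vs V: V wins 2–1.
  R vs Z: Z wins 2–1.
  R vs T: T wins 2–1.
  R vs V: V wins 2–1.
  Z vs T: T wins 2–1.
  Z vs V: V wins 2–1.
  T vs V: V wins 2–1.
Copeland scores (wins − losses):
  W: 2 − 2 = 0
  R: 0 − 4 = -4
  Z: 1 − 3 = -2
  T: 3 − 1 = 2
  V: 4 − 0 = 4
V has the best Copeland score.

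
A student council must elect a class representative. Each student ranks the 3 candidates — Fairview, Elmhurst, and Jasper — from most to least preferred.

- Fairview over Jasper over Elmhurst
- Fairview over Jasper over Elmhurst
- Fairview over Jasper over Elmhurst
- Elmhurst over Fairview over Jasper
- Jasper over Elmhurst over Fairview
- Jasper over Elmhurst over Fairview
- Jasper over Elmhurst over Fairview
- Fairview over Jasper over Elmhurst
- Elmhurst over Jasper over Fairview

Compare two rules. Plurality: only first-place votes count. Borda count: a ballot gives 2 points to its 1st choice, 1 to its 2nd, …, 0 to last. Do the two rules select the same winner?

Plurality first-place counts: Fairview 4, Elmhurst 2, Jasper 3 → Fairview.
Borda totals: Fairview 9, Elmhurst 7, Jasper 11 → Jasper.
The two rules disagree: plurality picks Fairview, Borda picks Jasper.

No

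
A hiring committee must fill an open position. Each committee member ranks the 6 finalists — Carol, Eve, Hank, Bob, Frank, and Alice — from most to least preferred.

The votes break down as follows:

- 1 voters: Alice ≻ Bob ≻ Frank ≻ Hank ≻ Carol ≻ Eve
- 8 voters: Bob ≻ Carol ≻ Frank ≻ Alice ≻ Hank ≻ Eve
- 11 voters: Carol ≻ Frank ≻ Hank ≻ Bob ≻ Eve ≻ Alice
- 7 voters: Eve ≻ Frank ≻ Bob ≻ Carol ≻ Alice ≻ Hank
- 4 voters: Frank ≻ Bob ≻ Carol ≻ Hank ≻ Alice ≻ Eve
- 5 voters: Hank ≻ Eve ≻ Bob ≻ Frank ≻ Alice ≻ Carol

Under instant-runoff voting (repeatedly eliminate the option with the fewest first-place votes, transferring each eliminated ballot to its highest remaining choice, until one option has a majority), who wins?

Round 1: Carol 11, Bob 8, Eve 7, Hank 5, Frank 4, Alice 1. Alice has the fewest and is eliminated.
Round 2: Carol 11, Bob 9, Eve 7, Hank 5, Frank 4. Frank has the fewest and is eliminated.
Round 3: Bob 13, Carol 11, Eve 7, Hank 5. Hank has the fewest and is eliminated.
Round 4: Bob 13, Eve 12, Carol 11. Carol has the fewest and is eliminated.
Round 5: Bob 24, Eve 12. Bob has a majority.

Bob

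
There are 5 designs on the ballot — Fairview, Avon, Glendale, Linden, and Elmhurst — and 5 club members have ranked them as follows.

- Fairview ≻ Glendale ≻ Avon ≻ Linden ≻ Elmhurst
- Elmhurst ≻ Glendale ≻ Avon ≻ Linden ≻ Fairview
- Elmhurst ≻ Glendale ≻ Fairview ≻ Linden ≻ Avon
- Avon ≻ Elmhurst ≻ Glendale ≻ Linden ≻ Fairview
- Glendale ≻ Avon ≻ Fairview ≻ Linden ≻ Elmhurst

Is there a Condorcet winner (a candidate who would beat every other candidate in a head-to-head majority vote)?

No

Head-to-head results (5 voters total):
Fairview vs Avon: Avon wins 3–2.
Fairview vs Glendale: Glendale wins 4–1.
Fairview vs Linden: Fairview wins 3–2.
Fairview vs Elmhurst: Elmhurst wins 3–2.
Avon vs Glendale: Glendale wins 4–1.
Avon vs Linden: Avon wins 4–1.
Avon vs Elmhurst: Avon wins 3–2.
Glendale vs Linden: Glendale wins 5–0.
Glendale vs Elmhurst: Elmhurst wins 3–2.
Linden vs Elmhurst: Elmhurst wins 3–2.
No candidate beats all others: Avon beats Elmhurst beats Glendale beats Avon, a majority cycle.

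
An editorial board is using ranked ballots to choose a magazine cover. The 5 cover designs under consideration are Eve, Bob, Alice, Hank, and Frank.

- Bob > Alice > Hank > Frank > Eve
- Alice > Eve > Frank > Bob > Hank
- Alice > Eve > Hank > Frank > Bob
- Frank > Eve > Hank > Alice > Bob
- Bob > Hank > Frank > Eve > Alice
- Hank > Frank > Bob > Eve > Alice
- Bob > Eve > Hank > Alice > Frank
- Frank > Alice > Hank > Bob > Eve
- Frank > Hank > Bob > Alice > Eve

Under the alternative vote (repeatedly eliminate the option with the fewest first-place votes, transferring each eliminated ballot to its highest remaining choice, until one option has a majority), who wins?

Frank

Round 1: Bob 3, Frank 3, Alice 2, Hank 1, Eve 0. Eve has the fewest and is eliminated.
Round 2: Bob 3, Frank 3, Alice 2, Hank 1. Hank has the fewest and is eliminated.
Round 3: Frank 4, Bob 3, Alice 2. Alice has the fewest and is eliminated.
Round 4: Frank 6, Bob 3. Frank has a majority.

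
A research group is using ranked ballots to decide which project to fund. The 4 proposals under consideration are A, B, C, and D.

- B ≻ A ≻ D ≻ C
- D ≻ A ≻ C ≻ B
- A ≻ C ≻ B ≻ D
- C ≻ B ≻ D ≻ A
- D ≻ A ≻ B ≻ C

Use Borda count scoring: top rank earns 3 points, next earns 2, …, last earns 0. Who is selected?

A

Borda scores:
  A: 2 + 2 + 3 + 0 + 2 = 9
  B: 3 + 0 + 1 + 2 + 1 = 7
  C: 0 + 1 + 2 + 3 + 0 = 6
  D: 1 + 3 + 0 + 1 + 3 = 8
A has the highest total.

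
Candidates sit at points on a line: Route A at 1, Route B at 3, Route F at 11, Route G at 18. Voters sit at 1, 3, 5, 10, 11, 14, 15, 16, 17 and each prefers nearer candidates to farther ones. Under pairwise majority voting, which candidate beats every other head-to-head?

With single-peaked preferences on a line, the Condorcet winner is the candidate closest to the median voter.
The median voter (position 11) is closest to Route F at 11.
Check: Route F vs Route A — voters closer to Route F: 6 of 9.

Route F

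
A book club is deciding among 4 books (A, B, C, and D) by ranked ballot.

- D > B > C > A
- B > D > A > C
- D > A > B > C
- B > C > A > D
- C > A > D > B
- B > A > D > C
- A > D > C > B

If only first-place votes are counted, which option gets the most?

B

First-place vote totals:
  A: 1
  B: 3
  C: 1
  D: 2
B has the most first-place votes.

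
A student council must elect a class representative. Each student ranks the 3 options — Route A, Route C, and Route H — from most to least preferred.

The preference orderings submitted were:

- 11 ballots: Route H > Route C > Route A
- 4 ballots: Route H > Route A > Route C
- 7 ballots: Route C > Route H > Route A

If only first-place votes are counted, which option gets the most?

Route H

First-place vote totals:
  Route A: 0
  Route C: 7
  Route H: 15
Route H has the most first-place votes.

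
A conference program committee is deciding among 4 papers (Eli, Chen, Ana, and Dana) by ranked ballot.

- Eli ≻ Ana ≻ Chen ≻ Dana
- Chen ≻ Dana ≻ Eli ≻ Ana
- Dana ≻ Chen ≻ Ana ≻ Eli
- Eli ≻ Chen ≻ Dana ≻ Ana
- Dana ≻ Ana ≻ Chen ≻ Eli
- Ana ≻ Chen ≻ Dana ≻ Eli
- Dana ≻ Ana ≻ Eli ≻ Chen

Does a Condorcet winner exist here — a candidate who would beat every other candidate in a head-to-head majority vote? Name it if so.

None — there is no Condorcet winner

Head-to-head results (7 voters total):
Eli vs Chen: Chen wins 4–3.
Eli vs Ana: Ana wins 4–3.
Eli vs Dana: Dana wins 5–2.
Chen vs Ana: Ana wins 4–3.
Chen vs Dana: Chen wins 4–3.
Ana vs Dana: Dana wins 5–2.
No candidate beats all others: Chen beats Dana beats Ana beats Chen, a majority cycle.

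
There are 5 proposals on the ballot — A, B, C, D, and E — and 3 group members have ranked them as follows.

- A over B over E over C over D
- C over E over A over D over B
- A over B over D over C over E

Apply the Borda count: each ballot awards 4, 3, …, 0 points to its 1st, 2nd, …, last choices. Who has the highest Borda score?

A

Borda scores:
  A: 4 + 2 + 4 = 10
  B: 3 + 0 + 3 = 6
  C: 1 + 4 + 1 = 6
  D: 0 + 1 + 2 = 3
  E: 2 + 3 + 0 = 5
A has the highest total.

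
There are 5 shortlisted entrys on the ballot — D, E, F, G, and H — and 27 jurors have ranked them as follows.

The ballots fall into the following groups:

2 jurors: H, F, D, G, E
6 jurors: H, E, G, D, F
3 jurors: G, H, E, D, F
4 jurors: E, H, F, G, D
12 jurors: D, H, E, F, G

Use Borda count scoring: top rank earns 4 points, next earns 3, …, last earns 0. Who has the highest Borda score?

Borda scores:
  D: 2·2 + 6·1 + 3·1 + 4·0 + 12·4 = 61
  E: 2·0 + 6·3 + 3·2 + 4·4 + 12·2 = 64
  F: 2·3 + 6·0 + 3·0 + 4·2 + 12·1 = 26
  G: 2·1 + 6·2 + 3·4 + 4·1 + 12·0 = 30
  H: 2·4 + 6·4 + 3·3 + 4·3 + 12·3 = 89
H has the highest total.

H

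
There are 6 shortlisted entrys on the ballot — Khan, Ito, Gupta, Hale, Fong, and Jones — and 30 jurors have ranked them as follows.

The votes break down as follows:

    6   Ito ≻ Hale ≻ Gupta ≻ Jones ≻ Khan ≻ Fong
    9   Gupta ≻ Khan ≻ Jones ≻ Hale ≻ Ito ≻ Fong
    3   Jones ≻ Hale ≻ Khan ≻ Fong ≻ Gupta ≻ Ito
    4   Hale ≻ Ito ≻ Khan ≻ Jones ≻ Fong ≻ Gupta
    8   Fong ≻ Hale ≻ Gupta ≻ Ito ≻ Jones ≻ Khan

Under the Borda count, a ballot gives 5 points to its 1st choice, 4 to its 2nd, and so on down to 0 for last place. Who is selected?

Hale

Borda scores:
  Khan: 6·1 + 9·4 + 3·3 + 4·3 + 8·0 = 63
  Ito: 6·5 + 9·1 + 3·0 + 4·4 + 8·2 = 71
  Gupta: 6·3 + 9·5 + 3·1 + 4·0 + 8·3 = 90
  Hale: 6·4 + 9·2 + 3·4 + 4·5 + 8·4 = 106
  Fong: 6·0 + 9·0 + 3·2 + 4·1 + 8·5 = 50
  Jones: 6·2 + 9·3 + 3·5 + 4·2 + 8·1 = 70
Hale has the highest total.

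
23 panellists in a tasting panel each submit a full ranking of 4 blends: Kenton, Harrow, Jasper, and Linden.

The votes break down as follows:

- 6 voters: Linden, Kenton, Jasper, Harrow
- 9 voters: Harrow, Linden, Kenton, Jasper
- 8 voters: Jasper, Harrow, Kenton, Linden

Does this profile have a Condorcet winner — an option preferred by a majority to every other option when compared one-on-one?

No

Head-to-head results (23 voters total):
Kenton vs Harrow: Harrow wins 17–6.
Kenton vs Jasper: Kenton wins 15–8.
Kenton vs Linden: Linden wins 15–8.
Harrow vs Jasper: Jasper wins 14–9.
Harrow vs Linden: Harrow wins 17–6.
Jasper vs Linden: Linden wins 15–8.
No candidate beats all others: Kenton beats Jasper beats Harrow beats Kenton, a majority cycle.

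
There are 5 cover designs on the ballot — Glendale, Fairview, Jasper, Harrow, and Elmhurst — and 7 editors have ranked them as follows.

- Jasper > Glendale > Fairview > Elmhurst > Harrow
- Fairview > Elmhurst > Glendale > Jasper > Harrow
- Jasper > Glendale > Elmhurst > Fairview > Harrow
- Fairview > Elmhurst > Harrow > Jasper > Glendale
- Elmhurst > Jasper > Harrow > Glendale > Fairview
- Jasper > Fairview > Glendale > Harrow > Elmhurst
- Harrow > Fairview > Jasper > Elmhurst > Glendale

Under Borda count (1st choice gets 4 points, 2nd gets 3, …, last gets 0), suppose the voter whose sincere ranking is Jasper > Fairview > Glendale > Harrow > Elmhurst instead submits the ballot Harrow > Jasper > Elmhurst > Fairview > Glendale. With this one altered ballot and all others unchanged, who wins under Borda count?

Borda totals with the altered ballot: Glendale 9, Fairview 15, Jasper 18, Harrow 12, Elmhurst 16.
The winner is unchanged: still Jasper.

Jasper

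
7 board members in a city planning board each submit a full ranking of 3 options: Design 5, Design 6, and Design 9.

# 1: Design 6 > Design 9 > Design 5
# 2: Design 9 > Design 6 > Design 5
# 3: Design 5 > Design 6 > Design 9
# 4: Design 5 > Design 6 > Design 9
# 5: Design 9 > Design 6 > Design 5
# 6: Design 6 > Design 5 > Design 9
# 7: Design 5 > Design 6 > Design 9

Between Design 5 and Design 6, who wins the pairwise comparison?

Ballots ranking Design 5 above Design 6: 3.
Ballots ranking Design 6 above Design 5: 4.
Design 6 wins the head-to-head, 4–3.

Design 6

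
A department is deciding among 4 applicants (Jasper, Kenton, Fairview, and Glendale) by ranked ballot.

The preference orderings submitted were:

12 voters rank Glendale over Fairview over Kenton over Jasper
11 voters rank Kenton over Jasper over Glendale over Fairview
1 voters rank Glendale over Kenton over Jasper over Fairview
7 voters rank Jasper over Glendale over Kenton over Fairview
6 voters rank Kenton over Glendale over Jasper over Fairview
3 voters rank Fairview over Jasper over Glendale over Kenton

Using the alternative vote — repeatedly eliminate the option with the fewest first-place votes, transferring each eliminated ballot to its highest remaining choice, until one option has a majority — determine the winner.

Glendale

Round 1: Kenton 17, Glendale 13, Jasper 7, Fairview 3. Fairview has the fewest and is eliminated.
Round 2: Kenton 17, Glendale 13, Jasper 10. Jasper has the fewest and is eliminated.
Round 3: Glendale 23, Kenton 17. Glendale has a majority.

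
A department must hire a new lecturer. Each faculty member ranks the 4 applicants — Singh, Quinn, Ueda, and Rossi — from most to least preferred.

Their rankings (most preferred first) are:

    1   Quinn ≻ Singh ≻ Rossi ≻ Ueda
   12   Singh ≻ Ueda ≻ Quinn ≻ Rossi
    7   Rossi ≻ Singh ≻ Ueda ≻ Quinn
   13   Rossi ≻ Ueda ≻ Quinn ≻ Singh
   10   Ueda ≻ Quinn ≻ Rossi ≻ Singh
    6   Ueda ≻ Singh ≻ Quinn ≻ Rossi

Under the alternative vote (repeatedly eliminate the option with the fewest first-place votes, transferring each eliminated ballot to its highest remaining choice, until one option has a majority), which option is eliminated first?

Round 1: Rossi 20, Ueda 16, Singh 12, Quinn 1. Quinn has the fewest and is eliminated.
Round 2: Rossi 20, Ueda 16, Singh 13. Singh has the fewest and is eliminated.
Round 3: Ueda 28, Rossi 21. Ueda has a majority.

Quinn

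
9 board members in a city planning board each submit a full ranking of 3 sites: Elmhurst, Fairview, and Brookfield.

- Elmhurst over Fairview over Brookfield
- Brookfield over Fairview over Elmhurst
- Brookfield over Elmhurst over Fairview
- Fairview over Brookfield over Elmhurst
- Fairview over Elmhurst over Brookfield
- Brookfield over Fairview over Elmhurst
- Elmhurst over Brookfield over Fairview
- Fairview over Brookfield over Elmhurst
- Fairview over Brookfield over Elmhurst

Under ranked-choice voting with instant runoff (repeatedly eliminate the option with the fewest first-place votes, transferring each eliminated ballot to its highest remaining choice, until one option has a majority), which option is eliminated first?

Elmhurst

Round 1: Fairview 4, Brookfield 3, Elmhurst 2. Elmhurst has the fewest and is eliminated.
Round 2: Fairview 5, Brookfield 4. Fairview has a majority.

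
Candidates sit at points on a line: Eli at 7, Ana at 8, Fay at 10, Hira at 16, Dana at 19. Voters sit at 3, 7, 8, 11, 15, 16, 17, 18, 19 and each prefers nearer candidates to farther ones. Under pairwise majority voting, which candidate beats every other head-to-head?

Hira

With single-peaked preferences on a line, the Condorcet winner is the candidate closest to the median voter.
The median voter (position 15) is closest to Hira at 16.
Check: Hira vs Dana — voters closer to Hira: 7 of 9.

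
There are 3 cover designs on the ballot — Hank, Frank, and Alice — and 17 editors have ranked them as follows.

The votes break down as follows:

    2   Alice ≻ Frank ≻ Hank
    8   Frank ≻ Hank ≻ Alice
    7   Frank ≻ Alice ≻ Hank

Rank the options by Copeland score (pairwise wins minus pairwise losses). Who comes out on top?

Pairwise results:
  Hank vs Frank: Frank wins 17–0.
  Hank vs Alice: Alice wins 9–8.
  Frank vs Alice: Frank wins 15–2.
Copeland scores (wins − losses):
  Hank: 0 − 2 = -2
  Frank: 2 − 0 = 2
  Alice: 1 − 1 = 0
Frank has the best Copeland score.

Frank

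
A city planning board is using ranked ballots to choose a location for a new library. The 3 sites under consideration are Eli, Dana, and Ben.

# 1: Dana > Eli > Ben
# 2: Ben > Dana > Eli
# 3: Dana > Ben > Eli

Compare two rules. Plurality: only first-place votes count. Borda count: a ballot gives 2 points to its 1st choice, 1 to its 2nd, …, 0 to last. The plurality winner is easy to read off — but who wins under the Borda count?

Dana

Plurality first-place counts: Eli 0, Dana 2, Ben 1 → Dana.
Borda totals: Eli 1, Dana 5, Ben 3 → Dana.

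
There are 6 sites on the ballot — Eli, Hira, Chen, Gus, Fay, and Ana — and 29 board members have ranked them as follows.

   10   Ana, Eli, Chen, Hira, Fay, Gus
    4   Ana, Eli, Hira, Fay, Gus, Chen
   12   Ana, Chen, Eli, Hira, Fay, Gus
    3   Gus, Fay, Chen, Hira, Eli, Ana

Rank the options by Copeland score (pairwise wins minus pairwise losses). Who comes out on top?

Ana

Pairwise results:
  Eli vs Hira: Eli wins 26–3.
  Eli vs Chen: Chen wins 15–14.
  Eli vs Gus: Eli wins 26–3.
  Eli vs Fay: Eli wins 26–3.
  Eli vs Ana: Ana wins 26–3.
  Hira vs Chen: Chen wins 25–4.
  Hira vs Gus: Hira wins 26–3.
  Hira vs Fay: Hira wins 26–3.
  Hira vs Ana: Ana wins 26–3.
  Chen vs Gus: Chen wins 22–7.
  Chen vs Fay: Chen wins 22–7.
  Chen vs Ana: Ana wins 26–3.
  Gus vs Fay: Fay wins 26–3.
  Gus vs Ana: Ana wins 26–3.
  Fay vs Ana: Ana wins 26–3.
Copeland scores (wins − losses):
  Eli: 3 − 2 = 1
  Hira: 2 − 3 = -1
  Chen: 4 − 1 = 3
  Gus: 0 − 5 = -5
  Fay: 1 − 4 = -3
  Ana: 5 − 0 = 5
Ana has the best Copeland score.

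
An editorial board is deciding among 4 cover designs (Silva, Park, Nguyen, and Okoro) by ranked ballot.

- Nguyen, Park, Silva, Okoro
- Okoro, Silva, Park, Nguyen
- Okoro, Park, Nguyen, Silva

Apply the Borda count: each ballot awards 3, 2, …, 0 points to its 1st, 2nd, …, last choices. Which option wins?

Borda scores:
  Silva: 1 + 2 + 0 = 3
  Park: 2 + 1 + 2 = 5
  Nguyen: 3 + 0 + 1 = 4
  Okoro: 0 + 3 + 3 = 6
Okoro has the highest total.

Okoro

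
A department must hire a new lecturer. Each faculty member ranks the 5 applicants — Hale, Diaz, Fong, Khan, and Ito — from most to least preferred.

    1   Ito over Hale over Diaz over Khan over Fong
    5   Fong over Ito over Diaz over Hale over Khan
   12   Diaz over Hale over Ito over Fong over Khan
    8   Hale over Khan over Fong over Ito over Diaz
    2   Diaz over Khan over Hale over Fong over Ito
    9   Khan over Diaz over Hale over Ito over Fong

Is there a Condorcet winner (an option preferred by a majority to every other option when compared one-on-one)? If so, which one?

Diaz

Head-to-head results (37 voters total):
Hale vs Diaz: Diaz wins 28–9.
Hale vs Fong: Hale wins 32–5.
Hale vs Khan: Hale wins 26–11.
Hale vs Ito: Hale wins 31–6.
Diaz vs Fong: Diaz wins 24–13.
Diaz vs Khan: Diaz wins 20–17.
Diaz vs Ito: Diaz wins 23–14.
Fong vs Khan: Khan wins 20–17.
Fong vs Ito: Ito wins 22–15.
Khan vs Ito: Khan wins 19–18.
Diaz beats each rival — Hale (28–9), Fong (24–13), Khan (20–17), Ito (23–14) — so Diaz is the Condorcet winner.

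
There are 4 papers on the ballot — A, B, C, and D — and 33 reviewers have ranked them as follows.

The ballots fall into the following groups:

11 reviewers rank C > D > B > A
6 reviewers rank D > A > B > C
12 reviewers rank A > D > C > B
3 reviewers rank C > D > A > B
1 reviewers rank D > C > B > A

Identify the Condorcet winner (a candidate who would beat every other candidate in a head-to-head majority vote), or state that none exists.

Head-to-head results (33 voters total):
A vs B: A wins 21–12.
A vs C: A wins 18–15.
A vs D: D wins 21–12.
B vs C: C wins 27–6.
B vs D: D wins 33–0.
C vs D: D wins 19–14.
D beats each rival — A (21–12), B (33–0), C (19–14) — so D is the Condorcet winner.

D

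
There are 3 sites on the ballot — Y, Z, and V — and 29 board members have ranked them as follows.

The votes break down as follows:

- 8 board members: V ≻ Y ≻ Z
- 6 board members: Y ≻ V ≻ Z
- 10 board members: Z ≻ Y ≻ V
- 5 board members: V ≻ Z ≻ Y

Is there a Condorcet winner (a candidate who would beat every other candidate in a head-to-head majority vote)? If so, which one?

Head-to-head results (29 voters total):
Y vs Z: Z wins 15–14.
Y vs V: Y wins 16–13.
Z vs V: V wins 19–10.
No candidate beats all others: Y beats V beats Z beats Y, a majority cycle.

There is no Condorcet winner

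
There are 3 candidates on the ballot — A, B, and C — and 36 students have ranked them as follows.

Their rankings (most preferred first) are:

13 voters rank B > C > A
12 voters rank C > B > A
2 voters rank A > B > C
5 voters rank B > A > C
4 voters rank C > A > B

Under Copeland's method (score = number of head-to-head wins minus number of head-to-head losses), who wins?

B

Pairwise results:
  A vs B: B wins 30–6.
  A vs C: C wins 29–7.
  B vs C: B wins 20–16.
Copeland scores (wins − losses):
  A: 0 − 2 = -2
  B: 2 − 0 = 2
  C: 1 − 1 = 0
B has the best Copeland score.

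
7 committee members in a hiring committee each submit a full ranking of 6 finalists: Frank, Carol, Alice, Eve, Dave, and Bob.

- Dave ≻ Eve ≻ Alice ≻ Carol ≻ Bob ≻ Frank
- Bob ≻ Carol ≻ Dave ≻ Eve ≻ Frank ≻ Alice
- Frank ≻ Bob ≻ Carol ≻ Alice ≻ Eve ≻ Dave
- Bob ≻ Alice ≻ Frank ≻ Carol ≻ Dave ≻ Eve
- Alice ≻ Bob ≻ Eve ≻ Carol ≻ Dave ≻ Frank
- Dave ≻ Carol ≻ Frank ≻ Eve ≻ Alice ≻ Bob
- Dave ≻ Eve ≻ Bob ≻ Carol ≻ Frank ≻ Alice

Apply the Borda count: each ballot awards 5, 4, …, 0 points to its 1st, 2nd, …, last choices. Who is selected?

Borda scores:
  Frank: 0 + 1 + 5 + 3 + 0 + 3 + 1 = 13
  Carol: 2 + 4 + 3 + 2 + 2 + 4 + 2 = 19
  Alice: 3 + 0 + 2 + 4 + 5 + 1 + 0 = 15
  Eve: 4 + 2 + 1 + 0 + 3 + 2 + 4 = 16
  Dave: 5 + 3 + 0 + 1 + 1 + 5 + 5 = 20
  Bob: 1 + 5 + 4 + 5 + 4 + 0 + 3 = 22
Bob has the highest total.

Bob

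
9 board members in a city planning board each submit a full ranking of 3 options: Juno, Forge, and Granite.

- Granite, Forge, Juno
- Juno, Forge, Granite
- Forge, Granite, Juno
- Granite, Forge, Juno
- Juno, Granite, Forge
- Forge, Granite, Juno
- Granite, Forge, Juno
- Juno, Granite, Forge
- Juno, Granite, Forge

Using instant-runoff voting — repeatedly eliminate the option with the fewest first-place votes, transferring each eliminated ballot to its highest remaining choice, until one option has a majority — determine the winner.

Granite

Round 1: Juno 4, Granite 3, Forge 2. Forge has the fewest and is eliminated.
Round 2: Granite 5, Juno 4. Granite has a majority.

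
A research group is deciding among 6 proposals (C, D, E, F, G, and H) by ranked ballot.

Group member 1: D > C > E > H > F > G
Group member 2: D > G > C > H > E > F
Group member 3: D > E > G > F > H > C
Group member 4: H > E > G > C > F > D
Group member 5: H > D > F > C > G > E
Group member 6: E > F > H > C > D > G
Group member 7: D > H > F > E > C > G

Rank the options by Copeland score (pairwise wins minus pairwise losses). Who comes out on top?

Pairwise results:
  C vs D: D wins 5–2.
  C vs E: E wins 4–3.
  C vs F: F wins 4–3.
  C vs G: C wins 4–3.
  C vs H: H wins 5–2.
  D vs E: D wins 5–2.
  D vs F: D wins 5–2.
  D vs G: D wins 6–1.
  D vs H: D wins 4–3.
  E vs F: E wins 5–2.
  E vs G: E wins 5–2.
  E vs H: H wins 4–3.
  F vs G: F wins 4–3.
  F vs H: H wins 5–2.
  G vs H: H wins 5–2.
Copeland scores (wins − losses):
  C: 1 − 4 = -3
  D: 5 − 0 = 5
  E: 3 − 2 = 1
  F: 2 − 3 = -1
  G: 0 − 5 = -5
  H: 4 − 1 = 3
D has the best Copeland score.

D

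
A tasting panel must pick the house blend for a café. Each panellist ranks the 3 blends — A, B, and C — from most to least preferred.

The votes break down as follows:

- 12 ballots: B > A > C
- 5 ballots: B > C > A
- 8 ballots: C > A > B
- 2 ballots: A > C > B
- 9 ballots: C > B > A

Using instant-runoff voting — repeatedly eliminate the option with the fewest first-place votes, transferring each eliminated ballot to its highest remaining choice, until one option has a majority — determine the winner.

C

Round 1: B 17, C 17, A 2. A has the fewest and is eliminated.
Round 2: C 19, B 17. C has a majority.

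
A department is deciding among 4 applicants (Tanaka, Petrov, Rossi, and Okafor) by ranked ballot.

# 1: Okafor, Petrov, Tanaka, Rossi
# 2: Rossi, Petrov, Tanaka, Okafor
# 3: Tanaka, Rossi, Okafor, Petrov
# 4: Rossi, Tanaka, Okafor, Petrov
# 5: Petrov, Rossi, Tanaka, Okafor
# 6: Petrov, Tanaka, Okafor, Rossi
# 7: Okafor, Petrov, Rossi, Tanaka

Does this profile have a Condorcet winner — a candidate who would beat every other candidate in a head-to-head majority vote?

Head-to-head results (7 voters total):
Tanaka vs Petrov: Petrov wins 5–2.
Tanaka vs Rossi: Rossi wins 4–3.
Tanaka vs Okafor: Tanaka wins 5–2.
Petrov vs Rossi: Petrov wins 4–3.
Petrov vs Okafor: Okafor wins 4–3.
Rossi vs Okafor: Rossi wins 4–3.
No candidate beats all others: Tanaka beats Okafor beats Petrov beats Tanaka, a majority cycle.

No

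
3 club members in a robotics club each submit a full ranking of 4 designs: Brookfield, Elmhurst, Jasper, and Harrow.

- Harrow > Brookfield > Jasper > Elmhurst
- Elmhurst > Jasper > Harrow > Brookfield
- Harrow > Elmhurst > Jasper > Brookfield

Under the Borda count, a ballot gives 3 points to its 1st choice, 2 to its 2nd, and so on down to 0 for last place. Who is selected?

Harrow

Borda scores:
  Brookfield: 2 + 0 + 0 = 2
  Elmhurst: 0 + 3 + 2 = 5
  Jasper: 1 + 2 + 1 = 4
  Harrow: 3 + 1 + 3 = 7
Harrow has the highest total.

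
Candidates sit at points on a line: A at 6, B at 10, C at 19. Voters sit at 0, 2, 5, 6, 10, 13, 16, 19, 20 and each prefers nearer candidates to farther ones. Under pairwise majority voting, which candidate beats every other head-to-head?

B

With single-peaked preferences on a line, the Condorcet winner is the candidate closest to the median voter.
The median voter (position 10) is closest to B at 10.
Check: B vs A — voters closer to B: 5 of 9.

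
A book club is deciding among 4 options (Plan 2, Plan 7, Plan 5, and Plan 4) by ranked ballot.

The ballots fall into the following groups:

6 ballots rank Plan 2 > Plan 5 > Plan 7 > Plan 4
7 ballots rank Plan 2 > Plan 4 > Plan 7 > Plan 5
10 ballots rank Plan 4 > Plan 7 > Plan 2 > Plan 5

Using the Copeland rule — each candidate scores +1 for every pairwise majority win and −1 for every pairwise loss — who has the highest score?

Plan 2

Pairwise results:
  Plan 2 vs Plan 7: Plan 2 wins 13–10.
  Plan 2 vs Plan 5: Plan 2 wins 23–0.
  Plan 2 vs Plan 4: Plan 2 wins 13–10.
  Plan 7 vs Plan 5: Plan 7 wins 17–6.
  Plan 7 vs Plan 4: Plan 4 wins 17–6.
  Plan 5 vs Plan 4: Plan 4 wins 17–6.
Copeland scores (wins − losses):
  Plan 2: 3 − 0 = 3
  Plan 7: 1 − 2 = -1
  Plan 5: 0 − 3 = -3
  Plan 4: 2 − 1 = 1
Plan 2 has the best Copeland score.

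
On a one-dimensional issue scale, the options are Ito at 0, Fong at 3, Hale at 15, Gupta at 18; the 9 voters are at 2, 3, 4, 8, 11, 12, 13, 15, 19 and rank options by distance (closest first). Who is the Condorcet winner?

Hale

With single-peaked preferences on a line, the Condorcet winner is the candidate closest to the median voter.
The median voter (position 11) is closest to Hale at 15.
Check: Hale vs Gupta — voters closer to Hale: 8 of 9.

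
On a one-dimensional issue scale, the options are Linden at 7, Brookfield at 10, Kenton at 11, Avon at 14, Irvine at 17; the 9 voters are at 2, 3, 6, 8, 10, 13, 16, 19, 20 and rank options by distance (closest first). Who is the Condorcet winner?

Brookfield

With single-peaked preferences on a line, the Condorcet winner is the candidate closest to the median voter.
The median voter (position 10) is closest to Brookfield at 10.
Check: Brookfield vs Irvine — voters closer to Brookfield: 6 of 9.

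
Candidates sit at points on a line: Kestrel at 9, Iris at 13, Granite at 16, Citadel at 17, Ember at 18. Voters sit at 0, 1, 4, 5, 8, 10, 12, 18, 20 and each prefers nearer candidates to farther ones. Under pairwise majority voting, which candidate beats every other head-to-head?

Kestrel

With single-peaked preferences on a line, the Condorcet winner is the candidate closest to the median voter.
The median voter (position 8) is closest to Kestrel at 9.
Check: Kestrel vs Citadel — voters closer to Kestrel: 7 of 9.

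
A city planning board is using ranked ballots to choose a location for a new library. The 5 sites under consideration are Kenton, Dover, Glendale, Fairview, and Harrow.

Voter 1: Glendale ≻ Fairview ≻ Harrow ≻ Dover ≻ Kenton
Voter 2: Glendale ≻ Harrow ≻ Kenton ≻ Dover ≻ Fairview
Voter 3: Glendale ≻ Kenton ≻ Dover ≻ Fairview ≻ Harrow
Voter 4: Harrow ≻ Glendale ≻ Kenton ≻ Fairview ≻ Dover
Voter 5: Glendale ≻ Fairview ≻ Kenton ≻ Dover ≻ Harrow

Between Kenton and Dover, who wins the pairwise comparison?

Ballots ranking Kenton above Dover: 4.
Ballots ranking Dover above Kenton: 1.
Kenton wins the head-to-head, 4–1.

Kenton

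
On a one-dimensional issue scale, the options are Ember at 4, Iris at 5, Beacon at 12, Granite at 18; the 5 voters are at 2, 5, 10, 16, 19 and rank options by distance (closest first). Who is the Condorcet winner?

With single-peaked preferences on a line, the Condorcet winner is the candidate closest to the median voter.
The median voter (position 10) is closest to Beacon at 12.
Check: Beacon vs Iris — voters closer to Beacon: 3 of 5.

Beacon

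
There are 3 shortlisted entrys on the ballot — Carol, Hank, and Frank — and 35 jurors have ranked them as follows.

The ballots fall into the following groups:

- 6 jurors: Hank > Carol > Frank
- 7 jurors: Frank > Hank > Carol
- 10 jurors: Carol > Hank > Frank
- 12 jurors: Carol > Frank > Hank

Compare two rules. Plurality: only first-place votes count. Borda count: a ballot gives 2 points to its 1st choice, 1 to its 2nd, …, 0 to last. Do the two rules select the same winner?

Plurality first-place counts: Carol 22, Hank 6, Frank 7 → Carol.
Borda totals: Carol 50, Hank 29, Frank 26 → Carol.
The two rules agree on Carol.

Yes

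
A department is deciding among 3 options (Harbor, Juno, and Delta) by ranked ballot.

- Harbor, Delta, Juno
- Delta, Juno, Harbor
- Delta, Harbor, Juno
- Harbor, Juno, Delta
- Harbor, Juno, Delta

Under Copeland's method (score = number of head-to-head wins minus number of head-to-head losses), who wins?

Pairwise results:
  Harbor vs Juno: Harbor wins 4–1.
  Harbor vs Delta: Harbor wins 3–2.
  Juno vs Delta: Delta wins 3–2.
Copeland scores (wins − losses):
  Harbor: 2 − 0 = 2
  Juno: 0 − 2 = -2
  Delta: 1 − 1 = 0
Harbor has the best Copeland score.

Harbor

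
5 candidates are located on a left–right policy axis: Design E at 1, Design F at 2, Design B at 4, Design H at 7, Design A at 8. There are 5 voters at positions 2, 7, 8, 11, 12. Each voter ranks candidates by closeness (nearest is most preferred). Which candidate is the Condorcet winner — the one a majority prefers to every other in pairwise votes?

With single-peaked preferences on a line, the Condorcet winner is the candidate closest to the median voter.
The median voter (position 8) is closest to Design A at 8.
Check: Design A vs Design F — voters closer to Design A: 4 of 5.

Design A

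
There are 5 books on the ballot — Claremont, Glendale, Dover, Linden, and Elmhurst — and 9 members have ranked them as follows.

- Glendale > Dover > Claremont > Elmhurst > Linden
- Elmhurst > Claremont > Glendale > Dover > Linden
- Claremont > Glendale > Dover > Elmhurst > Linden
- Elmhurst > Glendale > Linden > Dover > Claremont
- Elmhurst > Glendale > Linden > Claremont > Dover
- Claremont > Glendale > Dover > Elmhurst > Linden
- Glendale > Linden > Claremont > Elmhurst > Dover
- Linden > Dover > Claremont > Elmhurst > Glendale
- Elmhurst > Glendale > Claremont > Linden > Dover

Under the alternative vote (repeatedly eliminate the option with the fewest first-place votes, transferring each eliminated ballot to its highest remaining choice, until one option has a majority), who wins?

Claremont

Round 1: Elmhurst 4, Claremont 2, Glendale 2, Linden 1, Dover 0. Dover has the fewest and is eliminated.
Round 2: Elmhurst 4, Claremont 2, Glendale 2, Linden 1. Linden has the fewest and is eliminated.
Round 3: Elmhurst 4, Claremont 3, Glendale 2. Glendale has the fewest and is eliminated.
Round 4: Claremont 5, Elmhurst 4. Claremont has a majority.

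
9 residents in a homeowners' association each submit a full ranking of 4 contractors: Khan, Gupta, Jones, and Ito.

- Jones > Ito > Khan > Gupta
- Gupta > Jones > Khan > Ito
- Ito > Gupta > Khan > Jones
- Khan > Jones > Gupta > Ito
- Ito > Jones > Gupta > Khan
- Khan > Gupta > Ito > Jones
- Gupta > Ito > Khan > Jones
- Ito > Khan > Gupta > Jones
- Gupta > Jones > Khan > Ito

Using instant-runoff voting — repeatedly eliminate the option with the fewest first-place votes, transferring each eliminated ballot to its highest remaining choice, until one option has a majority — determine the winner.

Round 1: Gupta 3, Ito 3, Khan 2, Jones 1. Jones has the fewest and is eliminated.
Round 2: Ito 4, Gupta 3, Khan 2. Khan has the fewest and is eliminated.
Round 3: Gupta 5, Ito 4. Gupta has a majority.

Gupta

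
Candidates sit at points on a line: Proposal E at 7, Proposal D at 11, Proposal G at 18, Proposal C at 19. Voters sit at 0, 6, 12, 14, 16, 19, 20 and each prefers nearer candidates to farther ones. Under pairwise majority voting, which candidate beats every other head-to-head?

Proposal D

With single-peaked preferences on a line, the Condorcet winner is the candidate closest to the median voter.
The median voter (position 14) is closest to Proposal D at 11.
Check: Proposal D vs Proposal C — voters closer to Proposal D: 4 of 7.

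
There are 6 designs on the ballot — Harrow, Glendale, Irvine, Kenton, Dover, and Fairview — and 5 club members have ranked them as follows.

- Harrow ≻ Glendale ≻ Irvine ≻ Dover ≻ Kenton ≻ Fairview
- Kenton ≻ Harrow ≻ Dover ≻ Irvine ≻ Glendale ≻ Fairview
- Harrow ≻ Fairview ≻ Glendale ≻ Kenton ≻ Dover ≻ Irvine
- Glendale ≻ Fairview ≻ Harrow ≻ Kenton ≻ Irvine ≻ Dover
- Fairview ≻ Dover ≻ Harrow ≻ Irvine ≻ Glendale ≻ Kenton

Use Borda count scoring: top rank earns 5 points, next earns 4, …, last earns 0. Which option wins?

Borda scores:
  Harrow: 5 + 4 + 5 + 3 + 3 = 20
  Glendale: 4 + 1 + 3 + 5 + 1 = 14
  Irvine: 3 + 2 + 0 + 1 + 2 = 8
  Kenton: 1 + 5 + 2 + 2 + 0 = 10
  Dover: 2 + 3 + 1 + 0 + 4 = 10
  Fairview: 0 + 0 + 4 + 4 + 5 = 13
Harrow has the highest total.

Harrow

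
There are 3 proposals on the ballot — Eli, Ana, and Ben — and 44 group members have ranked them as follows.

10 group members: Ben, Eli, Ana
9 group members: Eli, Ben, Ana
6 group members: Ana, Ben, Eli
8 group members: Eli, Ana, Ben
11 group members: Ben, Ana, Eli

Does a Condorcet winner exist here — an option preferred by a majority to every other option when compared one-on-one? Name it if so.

Head-to-head results (44 voters total):
Eli vs Ana: Eli wins 27–17.
Eli vs Ben: Ben wins 27–17.
Ana vs Ben: Ben wins 30–14.
Ben beats each rival — Eli (27–17), Ana (30–14) — so Ben is the Condorcet winner.

Ben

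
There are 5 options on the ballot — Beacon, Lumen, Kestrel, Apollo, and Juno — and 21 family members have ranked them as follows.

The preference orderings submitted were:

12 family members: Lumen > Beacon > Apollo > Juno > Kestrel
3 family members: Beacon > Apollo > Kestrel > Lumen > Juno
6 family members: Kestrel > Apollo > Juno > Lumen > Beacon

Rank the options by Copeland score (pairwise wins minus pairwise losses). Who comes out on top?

Lumen

Pairwise results:
  Beacon vs Lumen: Lumen wins 18–3.
  Beacon vs Kestrel: Beacon wins 15–6.
  Beacon vs Apollo: Beacon wins 15–6.
  Beacon vs Juno: Beacon wins 15–6.
  Lumen vs Kestrel: Lumen wins 12–9.
  Lumen vs Apollo: Lumen wins 12–9.
  Lumen vs Juno: Lumen wins 15–6.
  Kestrel vs Apollo: Apollo wins 15–6.
  Kestrel vs Juno: Juno wins 12–9.
  Apollo vs Juno: Apollo wins 21–0.
Copeland scores (wins − losses):
  Beacon: 3 − 1 = 2
  Lumen: 4 − 0 = 4
  Kestrel: 0 − 4 = -4
  Apollo: 2 − 2 = 0
  Juno: 1 − 3 = -2
Lumen has the best Copeland score.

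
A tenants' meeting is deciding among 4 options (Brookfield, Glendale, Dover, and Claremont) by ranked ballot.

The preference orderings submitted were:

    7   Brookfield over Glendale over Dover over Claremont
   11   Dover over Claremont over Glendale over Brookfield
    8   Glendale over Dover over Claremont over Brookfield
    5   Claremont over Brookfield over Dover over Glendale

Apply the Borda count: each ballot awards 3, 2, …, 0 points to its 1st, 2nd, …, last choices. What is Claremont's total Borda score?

Borda scores:
  Brookfield: 7·3 + 11·0 + 8·0 + 5·2 = 31
  Glendale: 7·2 + 11·1 + 8·3 + 5·0 = 49
  Dover: 7·1 + 11·3 + 8·2 + 5·1 = 61
  Claremont: 7·0 + 11·2 + 8·1 + 5·3 = 45

45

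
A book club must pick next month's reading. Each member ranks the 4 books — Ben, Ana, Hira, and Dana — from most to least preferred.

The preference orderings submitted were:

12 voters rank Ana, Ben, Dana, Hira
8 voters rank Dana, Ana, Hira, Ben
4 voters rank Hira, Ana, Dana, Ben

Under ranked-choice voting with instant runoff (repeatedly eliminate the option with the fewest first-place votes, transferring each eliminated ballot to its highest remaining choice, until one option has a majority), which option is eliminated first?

Round 1: Ana 12, Dana 8, Hira 4, Ben 0. Ben has the fewest and is eliminated.
Round 2: Ana 12, Dana 8, Hira 4. Hira has the fewest and is eliminated.
Round 3: Ana 16, Dana 8. Ana has a majority.

Ben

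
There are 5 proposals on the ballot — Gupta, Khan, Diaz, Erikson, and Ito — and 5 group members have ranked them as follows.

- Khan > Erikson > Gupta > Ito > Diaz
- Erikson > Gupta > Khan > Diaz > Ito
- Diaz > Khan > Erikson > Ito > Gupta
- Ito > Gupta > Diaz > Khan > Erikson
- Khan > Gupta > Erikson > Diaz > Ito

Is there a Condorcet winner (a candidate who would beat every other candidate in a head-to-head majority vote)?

Yes

Head-to-head results (5 voters total):
Gupta vs Khan: Khan wins 3–2.
Gupta vs Diaz: Gupta wins 4–1.
Gupta vs Erikson: Erikson wins 3–2.
Gupta vs Ito: Gupta wins 3–2.
Khan vs Diaz: Khan wins 3–2.
Khan vs Erikson: Khan wins 4–1.
Khan vs Ito: Khan wins 4–1.
Diaz vs Erikson: Erikson wins 3–2.
Diaz vs Ito: Diaz wins 3–2.
Erikson vs Ito: Erikson wins 4–1.
Khan beats each rival — Gupta (3–2), Diaz (3–2), Erikson (4–1), Ito (4–1) — so Khan is the Condorcet winner.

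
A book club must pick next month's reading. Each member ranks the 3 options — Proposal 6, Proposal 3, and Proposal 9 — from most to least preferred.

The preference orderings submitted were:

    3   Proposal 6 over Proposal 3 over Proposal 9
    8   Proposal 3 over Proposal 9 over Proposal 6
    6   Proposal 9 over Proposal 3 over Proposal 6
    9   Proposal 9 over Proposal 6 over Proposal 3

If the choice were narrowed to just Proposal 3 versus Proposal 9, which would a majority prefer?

Ballots ranking Proposal 3 above Proposal 9: 3+8 = 11.
Ballots ranking Proposal 9 above Proposal 3: 6+9 = 15.
Proposal 9 wins the head-to-head, 15–11.

Proposal 9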